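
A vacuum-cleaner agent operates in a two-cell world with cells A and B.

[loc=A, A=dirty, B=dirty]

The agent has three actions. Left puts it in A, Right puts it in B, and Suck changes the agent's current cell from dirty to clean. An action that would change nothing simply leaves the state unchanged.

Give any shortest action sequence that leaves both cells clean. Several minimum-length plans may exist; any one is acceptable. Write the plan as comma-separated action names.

Suck, Right, Suck

1. Suck → in A — A clean, B dirty
2. Right → in B — A clean, B dirty
3. Suck → in B — A clean, B clean
min 3: Suck A + move + Suck B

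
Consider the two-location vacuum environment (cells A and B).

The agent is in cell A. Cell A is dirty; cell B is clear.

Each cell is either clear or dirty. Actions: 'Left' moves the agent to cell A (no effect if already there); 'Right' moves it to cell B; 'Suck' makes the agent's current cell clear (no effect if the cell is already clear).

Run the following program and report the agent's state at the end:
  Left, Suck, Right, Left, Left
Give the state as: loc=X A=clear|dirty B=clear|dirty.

t=1 Left ⇒ loc=A A=dirty B=clear
t=2 Suck ⇒ loc=A A=clear B=clear
t=3 Right ⇒ loc=B A=clear B=clear
t=4 Left ⇒ loc=A A=clear B=clear
t=5 Left ⇒ loc=A A=clear B=clear

loc=A A=clear B=clear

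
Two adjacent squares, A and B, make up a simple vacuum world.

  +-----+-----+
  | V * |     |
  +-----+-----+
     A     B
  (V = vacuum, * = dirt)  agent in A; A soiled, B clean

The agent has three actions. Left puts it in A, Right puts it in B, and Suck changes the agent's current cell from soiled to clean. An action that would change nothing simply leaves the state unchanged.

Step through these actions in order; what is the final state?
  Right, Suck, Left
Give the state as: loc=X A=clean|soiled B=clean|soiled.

[1] after Right: loc=B A=soiled B=clean
[2] after Suck: loc=B A=soiled B=clean
[3] after Left: loc=A A=soiled B=clean

loc=A A=soiled B=clean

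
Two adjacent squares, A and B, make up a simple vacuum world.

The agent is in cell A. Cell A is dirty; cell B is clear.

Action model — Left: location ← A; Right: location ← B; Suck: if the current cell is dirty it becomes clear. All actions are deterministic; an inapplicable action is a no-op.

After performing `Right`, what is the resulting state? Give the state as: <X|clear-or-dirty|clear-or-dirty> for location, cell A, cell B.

<B|dirty|clear>

start: <A|dirty|clear>
1) do Right; now <B|dirty|clear>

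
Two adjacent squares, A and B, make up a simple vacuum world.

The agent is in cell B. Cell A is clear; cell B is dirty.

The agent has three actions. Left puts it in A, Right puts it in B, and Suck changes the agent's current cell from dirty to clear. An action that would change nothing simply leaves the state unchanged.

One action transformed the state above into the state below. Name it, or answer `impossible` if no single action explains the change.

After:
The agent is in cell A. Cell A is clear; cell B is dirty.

try  Left: <A|clear|dirty>  ← match
try Right: <B|clear|dirty>
try  Suck: <B|clear|clear>

Left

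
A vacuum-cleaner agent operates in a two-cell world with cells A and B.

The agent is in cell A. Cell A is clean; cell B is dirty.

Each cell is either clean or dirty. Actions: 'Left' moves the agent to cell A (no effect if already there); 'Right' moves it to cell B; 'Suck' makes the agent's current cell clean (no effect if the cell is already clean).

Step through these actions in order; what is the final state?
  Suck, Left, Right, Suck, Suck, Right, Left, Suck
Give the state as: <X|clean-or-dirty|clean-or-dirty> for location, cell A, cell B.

1. Suck → <A|clean|dirty>
2. Left → <A|clean|dirty>
3. Right → <B|clean|dirty>
4. Suck → <B|clean|clean>
5. Suck → <B|clean|clean>
6. Right → <B|clean|clean>
7. Left → <A|clean|clean>
8. Suck → <A|clean|clean>

<A|clean|clean>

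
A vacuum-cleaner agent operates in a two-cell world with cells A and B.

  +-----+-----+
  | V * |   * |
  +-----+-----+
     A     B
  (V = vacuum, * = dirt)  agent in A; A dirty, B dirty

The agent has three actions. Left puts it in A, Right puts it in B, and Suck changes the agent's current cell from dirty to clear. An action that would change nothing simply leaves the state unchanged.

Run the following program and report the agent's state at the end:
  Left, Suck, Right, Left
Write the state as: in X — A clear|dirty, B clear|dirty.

in A — A clear, B dirty

Left (#1): in A — A dirty, B dirty
Suck (#2): in A — A clear, B dirty
Right (#3): in B — A clear, B dirty
Left (#4): in A — A clear, B dirty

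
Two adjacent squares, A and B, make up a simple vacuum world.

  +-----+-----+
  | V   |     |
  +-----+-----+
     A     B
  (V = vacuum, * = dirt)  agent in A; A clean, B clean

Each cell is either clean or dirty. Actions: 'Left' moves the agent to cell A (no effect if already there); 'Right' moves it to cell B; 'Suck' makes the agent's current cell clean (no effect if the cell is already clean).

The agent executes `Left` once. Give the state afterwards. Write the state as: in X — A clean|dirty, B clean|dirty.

start: in A — A clean, B clean
Left (#1): in A — A clean, B clean

in A — A clean, B clean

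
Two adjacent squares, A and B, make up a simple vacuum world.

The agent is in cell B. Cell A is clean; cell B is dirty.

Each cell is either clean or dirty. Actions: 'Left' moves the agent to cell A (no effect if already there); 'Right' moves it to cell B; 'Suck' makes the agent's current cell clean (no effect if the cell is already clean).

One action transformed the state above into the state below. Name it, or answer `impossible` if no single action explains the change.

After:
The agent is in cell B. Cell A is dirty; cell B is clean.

try  Left: loc=A A=clean B=dirty
try Right: loc=B A=clean B=dirty
try  Suck: loc=B A=clean B=clean
no single action produces the after-state

impossible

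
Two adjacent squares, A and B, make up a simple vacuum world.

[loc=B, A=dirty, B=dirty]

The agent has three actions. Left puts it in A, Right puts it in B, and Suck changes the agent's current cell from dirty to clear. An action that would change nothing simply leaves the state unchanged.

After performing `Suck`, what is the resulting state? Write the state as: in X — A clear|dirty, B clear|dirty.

start: in B — A dirty, B dirty
1. Suck → in B — A dirty, B clear

in B — A dirty, B clear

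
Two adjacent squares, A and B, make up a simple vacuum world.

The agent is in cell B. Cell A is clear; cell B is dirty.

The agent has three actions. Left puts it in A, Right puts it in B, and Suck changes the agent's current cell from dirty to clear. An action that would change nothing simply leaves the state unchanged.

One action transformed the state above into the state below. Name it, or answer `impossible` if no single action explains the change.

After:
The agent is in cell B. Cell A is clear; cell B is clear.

Suck

try  Left: (A; A:clear, B:dirty)
try Right: (B; A:clear, B:dirty)
try  Suck: (B; A:clear, B:clear)  ← match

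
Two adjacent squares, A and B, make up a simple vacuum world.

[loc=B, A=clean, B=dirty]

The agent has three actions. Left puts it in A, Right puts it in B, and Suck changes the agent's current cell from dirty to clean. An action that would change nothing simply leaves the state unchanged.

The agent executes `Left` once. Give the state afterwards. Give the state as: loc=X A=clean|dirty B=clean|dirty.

start: loc=B A=clean B=dirty
1) do Left; now loc=A A=clean B=dirty

loc=A A=clean B=dirty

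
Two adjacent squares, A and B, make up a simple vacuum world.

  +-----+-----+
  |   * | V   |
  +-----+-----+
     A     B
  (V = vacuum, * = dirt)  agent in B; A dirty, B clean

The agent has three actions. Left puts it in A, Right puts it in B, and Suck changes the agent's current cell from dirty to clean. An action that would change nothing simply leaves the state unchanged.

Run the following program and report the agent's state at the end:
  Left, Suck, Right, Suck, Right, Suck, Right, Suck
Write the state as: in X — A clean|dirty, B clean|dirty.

t=1 Left ⇒ in A — A dirty, B clean
t=2 Suck ⇒ in A — A clean, B clean
t=3 Right ⇒ in B — A clean, B clean
t=4 Suck ⇒ in B — A clean, B clean
t=5 Right ⇒ in B — A clean, B clean
t=6 Suck ⇒ in B — A clean, B clean
t=7 Right ⇒ in B — A clean, B clean
t=8 Suck ⇒ in B — A clean, B clean

in B — A clean, B clean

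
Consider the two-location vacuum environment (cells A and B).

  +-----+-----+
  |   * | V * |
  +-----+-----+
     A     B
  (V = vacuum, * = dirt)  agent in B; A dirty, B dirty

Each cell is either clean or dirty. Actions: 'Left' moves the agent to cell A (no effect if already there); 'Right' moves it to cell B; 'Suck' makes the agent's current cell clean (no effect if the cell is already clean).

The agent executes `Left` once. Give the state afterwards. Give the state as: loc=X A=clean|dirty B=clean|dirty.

start: loc=B A=dirty B=dirty
1. Left → loc=A A=dirty B=dirty

loc=A A=dirty B=dirty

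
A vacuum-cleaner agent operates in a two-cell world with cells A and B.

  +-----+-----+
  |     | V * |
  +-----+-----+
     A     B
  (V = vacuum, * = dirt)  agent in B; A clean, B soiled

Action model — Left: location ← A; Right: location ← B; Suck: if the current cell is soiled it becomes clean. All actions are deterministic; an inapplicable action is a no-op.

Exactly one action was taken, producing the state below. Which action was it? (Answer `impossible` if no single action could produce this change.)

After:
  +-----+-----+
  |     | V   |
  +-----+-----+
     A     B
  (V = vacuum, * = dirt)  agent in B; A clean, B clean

Suck

try  Left: in A — A clean, B soiled
try Right: in B — A clean, B soiled
try  Suck: in B — A clean, B clean  ← match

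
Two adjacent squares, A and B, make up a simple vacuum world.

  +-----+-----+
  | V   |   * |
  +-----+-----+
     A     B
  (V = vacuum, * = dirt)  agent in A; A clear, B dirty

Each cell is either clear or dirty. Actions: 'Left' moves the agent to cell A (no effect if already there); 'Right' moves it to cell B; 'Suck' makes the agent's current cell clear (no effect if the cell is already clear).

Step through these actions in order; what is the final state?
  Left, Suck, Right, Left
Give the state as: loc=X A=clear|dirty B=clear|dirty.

step 1/4 (Left): loc=A A=clear B=dirty
step 2/4 (Suck): loc=A A=clear B=dirty
step 3/4 (Right): loc=B A=clear B=dirty
step 4/4 (Left): loc=A A=clear B=dirty

loc=A A=clear B=dirty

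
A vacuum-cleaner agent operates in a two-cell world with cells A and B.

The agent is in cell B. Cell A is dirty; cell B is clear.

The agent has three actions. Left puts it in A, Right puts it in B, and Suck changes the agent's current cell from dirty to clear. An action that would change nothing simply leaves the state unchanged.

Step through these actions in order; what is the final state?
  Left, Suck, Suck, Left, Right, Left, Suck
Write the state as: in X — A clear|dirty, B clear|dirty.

in A — A clear, B clear

1) do Left; now in A — A dirty, B clear
2) do Suck; now in A — A clear, B clear
3) do Suck; now in A — A clear, B clear
4) do Left; now in A — A clear, B clear
5) do Right; now in B — A clear, B clear
6) do Left; now in A — A clear, B clear
7) do Suck; now in A — A clear, B clear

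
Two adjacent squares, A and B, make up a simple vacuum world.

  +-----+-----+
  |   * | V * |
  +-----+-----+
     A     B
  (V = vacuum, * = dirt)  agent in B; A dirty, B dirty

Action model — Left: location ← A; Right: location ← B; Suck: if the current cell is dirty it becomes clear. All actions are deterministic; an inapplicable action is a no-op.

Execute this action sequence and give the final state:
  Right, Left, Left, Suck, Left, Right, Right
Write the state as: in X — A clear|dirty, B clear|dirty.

in B — A clear, B dirty

t=1 Right ⇒ in B — A dirty, B dirty
t=2 Left ⇒ in A — A dirty, B dirty
t=3 Left ⇒ in A — A dirty, B dirty
t=4 Suck ⇒ in A — A clear, B dirty
t=5 Left ⇒ in A — A clear, B dirty
t=6 Right ⇒ in B — A clear, B dirty
t=7 Right ⇒ in B — A clear, B dirty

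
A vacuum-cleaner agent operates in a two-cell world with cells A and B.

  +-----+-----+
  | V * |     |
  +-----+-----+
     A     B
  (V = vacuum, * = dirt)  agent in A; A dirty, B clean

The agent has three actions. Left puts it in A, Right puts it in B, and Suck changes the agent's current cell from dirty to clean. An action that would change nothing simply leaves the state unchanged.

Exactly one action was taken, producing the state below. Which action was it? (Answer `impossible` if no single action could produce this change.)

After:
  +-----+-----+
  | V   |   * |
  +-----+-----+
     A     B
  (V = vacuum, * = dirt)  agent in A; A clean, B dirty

impossible

try  Left: (A; A:dirty, B:clean)
try Right: (B; A:dirty, B:clean)
try  Suck: (A; A:clean, B:clean)
no single action produces the after-state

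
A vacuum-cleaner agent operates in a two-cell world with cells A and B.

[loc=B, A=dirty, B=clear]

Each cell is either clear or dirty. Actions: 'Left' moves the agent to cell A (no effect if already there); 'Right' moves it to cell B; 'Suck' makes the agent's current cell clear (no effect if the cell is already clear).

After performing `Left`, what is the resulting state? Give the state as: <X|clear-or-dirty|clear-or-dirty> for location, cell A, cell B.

start: <B|dirty|clear>
t=1 Left ⇒ <A|dirty|clear>

<A|dirty|clear>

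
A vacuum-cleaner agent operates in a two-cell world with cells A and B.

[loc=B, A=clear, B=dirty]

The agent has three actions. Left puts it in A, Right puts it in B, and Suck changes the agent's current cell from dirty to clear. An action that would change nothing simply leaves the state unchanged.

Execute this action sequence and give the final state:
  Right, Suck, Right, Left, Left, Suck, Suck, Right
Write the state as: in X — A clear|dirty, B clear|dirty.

Right (#1): in B — A clear, B dirty
Suck (#2): in B — A clear, B clear
Right (#3): in B — A clear, B clear
Left (#4): in A — A clear, B clear
Left (#5): in A — A clear, B clear
Suck (#6): in A — A clear, B clear
Suck (#7): in A — A clear, B clear
Right (#8): in B — A clear, B clear

in B — A clear, B clear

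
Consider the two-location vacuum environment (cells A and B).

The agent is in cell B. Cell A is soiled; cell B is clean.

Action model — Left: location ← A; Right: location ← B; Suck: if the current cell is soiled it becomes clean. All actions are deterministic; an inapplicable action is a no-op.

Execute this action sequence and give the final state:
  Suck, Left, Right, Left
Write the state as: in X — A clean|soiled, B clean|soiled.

in A — A soiled, B clean

1. Suck → in B — A soiled, B clean
2. Left → in A — A soiled, B clean
3. Right → in B — A soiled, B clean
4. Left → in A — A soiled, B clean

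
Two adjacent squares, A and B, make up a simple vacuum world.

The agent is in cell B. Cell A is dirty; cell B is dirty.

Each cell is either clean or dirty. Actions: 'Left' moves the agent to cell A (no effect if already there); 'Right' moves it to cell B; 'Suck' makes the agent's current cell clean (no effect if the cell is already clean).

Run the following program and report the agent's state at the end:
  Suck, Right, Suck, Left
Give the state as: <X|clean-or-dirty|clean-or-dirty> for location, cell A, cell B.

<A|dirty|clean>

Suck (#1): <B|dirty|clean>
Right (#2): <B|dirty|clean>
Suck (#3): <B|dirty|clean>
Left (#4): <A|dirty|clean>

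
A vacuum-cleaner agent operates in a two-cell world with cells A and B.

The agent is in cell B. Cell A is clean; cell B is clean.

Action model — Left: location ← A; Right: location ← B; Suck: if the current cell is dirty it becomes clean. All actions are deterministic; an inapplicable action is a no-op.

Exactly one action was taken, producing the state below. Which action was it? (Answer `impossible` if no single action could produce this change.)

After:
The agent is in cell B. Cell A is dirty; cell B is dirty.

impossible

try  Left: in A — A clean, B clean
try Right: in B — A clean, B clean
try  Suck: in B — A clean, B clean
no single action produces the after-state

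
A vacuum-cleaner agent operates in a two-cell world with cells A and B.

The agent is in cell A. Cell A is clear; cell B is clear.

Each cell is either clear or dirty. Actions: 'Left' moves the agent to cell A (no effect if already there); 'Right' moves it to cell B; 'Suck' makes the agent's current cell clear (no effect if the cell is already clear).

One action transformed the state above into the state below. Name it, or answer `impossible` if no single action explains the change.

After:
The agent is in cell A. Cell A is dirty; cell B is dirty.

impossible

try  Left: in A — A clear, B clear
try Right: in B — A clear, B clear
try  Suck: in A — A clear, B clear
no single action produces the after-state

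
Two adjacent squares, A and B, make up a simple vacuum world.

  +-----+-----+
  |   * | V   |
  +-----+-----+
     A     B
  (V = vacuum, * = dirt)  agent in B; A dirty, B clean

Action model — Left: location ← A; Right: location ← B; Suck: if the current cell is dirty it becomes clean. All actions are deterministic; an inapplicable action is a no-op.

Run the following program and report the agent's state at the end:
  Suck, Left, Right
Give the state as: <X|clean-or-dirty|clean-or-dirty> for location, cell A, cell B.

[1] after Suck: <B|dirty|clean>
[2] after Left: <A|dirty|clean>
[3] after Right: <B|dirty|clean>

<B|dirty|clean>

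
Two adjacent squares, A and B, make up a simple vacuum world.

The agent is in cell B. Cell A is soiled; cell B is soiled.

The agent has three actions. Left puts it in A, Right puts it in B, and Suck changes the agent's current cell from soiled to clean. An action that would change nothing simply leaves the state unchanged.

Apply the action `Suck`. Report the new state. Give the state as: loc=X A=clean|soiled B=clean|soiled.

start: loc=B A=soiled B=soiled
t=1 Suck ⇒ loc=B A=soiled B=clean

loc=B A=soiled B=clean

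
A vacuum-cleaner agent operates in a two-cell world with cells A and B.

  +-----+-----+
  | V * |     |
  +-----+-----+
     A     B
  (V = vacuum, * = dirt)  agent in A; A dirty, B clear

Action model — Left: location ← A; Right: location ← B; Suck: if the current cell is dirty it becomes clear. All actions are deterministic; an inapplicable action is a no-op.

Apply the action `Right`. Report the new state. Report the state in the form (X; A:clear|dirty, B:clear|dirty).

start: (A; A:dirty, B:clear)
1. Right → (B; A:dirty, B:clear)

(B; A:dirty, B:clear)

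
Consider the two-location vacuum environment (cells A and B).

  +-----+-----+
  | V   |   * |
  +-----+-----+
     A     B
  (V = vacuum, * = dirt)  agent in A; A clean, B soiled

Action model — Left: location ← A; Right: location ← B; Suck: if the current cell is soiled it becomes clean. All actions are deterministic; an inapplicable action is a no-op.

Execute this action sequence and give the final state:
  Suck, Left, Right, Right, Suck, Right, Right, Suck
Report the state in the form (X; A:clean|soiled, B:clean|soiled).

(B; A:clean, B:clean)

1) do Suck; now (A; A:clean, B:soiled)
2) do Left; now (A; A:clean, B:soiled)
3) do Right; now (B; A:clean, B:soiled)
4) do Right; now (B; A:clean, B:soiled)
5) do Suck; now (B; A:clean, B:clean)
6) do Right; now (B; A:clean, B:clean)
7) do Right; now (B; A:clean, B:clean)
8) do Suck; now (B; A:clean, B:clean)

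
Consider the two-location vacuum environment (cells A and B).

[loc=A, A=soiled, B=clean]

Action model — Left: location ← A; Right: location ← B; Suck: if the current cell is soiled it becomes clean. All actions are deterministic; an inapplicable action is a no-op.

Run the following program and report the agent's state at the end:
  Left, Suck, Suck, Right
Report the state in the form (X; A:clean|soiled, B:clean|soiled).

(B; A:clean, B:clean)

1. Left → (A; A:soiled, B:clean)
2. Suck → (A; A:clean, B:clean)
3. Suck → (A; A:clean, B:clean)
4. Right → (B; A:clean, B:clean)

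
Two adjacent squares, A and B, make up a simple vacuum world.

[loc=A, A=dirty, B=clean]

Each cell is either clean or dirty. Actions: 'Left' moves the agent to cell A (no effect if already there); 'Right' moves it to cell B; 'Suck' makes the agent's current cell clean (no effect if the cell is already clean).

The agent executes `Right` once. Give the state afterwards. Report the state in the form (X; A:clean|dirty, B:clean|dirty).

start: (A; A:dirty, B:clean)
t=1 Right ⇒ (B; A:dirty, B:clean)

(B; A:dirty, B:clean)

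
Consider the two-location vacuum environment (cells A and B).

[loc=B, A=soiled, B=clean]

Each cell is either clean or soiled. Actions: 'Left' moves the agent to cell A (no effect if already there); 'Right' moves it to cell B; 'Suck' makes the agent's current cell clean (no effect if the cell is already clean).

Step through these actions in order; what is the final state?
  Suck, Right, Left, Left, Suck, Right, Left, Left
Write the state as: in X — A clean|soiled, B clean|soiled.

1) do Suck; now in B — A soiled, B clean
2) do Right; now in B — A soiled, B clean
3) do Left; now in A — A soiled, B clean
4) do Left; now in A — A soiled, B clean
5) do Suck; now in A — A clean, B clean
6) do Right; now in B — A clean, B clean
7) do Left; now in A — A clean, B clean
8) do Left; now in A — A clean, B clean

in A — A clean, B clean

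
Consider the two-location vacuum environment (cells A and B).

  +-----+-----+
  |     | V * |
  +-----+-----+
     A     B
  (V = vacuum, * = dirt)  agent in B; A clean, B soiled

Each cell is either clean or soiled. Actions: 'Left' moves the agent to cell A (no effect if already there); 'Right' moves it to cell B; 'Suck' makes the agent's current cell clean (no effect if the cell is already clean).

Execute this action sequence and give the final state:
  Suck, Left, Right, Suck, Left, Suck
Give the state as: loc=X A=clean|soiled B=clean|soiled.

loc=A A=clean B=clean

1. Suck → loc=B A=clean B=clean
2. Left → loc=A A=clean B=clean
3. Right → loc=B A=clean B=clean
4. Suck → loc=B A=clean B=clean
5. Left → loc=A A=clean B=clean
6. Suck → loc=A A=clean B=clean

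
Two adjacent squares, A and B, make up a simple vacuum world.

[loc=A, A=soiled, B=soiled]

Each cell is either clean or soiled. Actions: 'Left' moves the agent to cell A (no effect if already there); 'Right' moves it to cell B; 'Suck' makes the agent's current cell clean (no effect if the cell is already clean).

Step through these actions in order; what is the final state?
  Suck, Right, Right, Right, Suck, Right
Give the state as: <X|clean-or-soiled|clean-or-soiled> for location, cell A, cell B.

<B|clean|clean>

[1] after Suck: <A|clean|soiled>
[2] after Right: <B|clean|soiled>
[3] after Right: <B|clean|soiled>
[4] after Right: <B|clean|soiled>
[5] after Suck: <B|clean|clean>
[6] after Right: <B|clean|clean>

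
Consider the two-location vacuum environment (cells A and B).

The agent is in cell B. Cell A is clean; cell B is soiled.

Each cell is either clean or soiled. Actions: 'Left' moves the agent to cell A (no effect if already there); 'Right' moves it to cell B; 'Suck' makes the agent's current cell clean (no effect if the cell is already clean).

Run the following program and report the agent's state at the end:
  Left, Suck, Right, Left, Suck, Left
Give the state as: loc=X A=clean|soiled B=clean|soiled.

loc=A A=clean B=soiled

[1] after Left: loc=A A=clean B=soiled
[2] after Suck: loc=A A=clean B=soiled
[3] after Right: loc=B A=clean B=soiled
[4] after Left: loc=A A=clean B=soiled
[5] after Suck: loc=A A=clean B=soiled
[6] after Left: loc=A A=clean B=soiled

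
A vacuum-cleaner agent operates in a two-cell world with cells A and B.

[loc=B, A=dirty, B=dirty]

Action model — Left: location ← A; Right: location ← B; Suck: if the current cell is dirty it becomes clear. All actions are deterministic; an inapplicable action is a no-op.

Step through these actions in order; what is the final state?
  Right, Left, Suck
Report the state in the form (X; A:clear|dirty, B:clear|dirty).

[1] after Right: (B; A:dirty, B:dirty)
[2] after Left: (A; A:dirty, B:dirty)
[3] after Suck: (A; A:clear, B:dirty)

(A; A:clear, B:dirty)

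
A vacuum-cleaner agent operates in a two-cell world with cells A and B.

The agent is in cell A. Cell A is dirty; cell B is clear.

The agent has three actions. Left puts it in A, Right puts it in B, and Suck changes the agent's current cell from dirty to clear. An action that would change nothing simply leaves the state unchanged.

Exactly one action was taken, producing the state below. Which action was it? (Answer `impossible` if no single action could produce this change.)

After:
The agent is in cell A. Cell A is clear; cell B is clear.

try  Left: (A; A:dirty, B:clear)
try Right: (B; A:dirty, B:clear)
try  Suck: (A; A:clear, B:clear)  ← match

Suck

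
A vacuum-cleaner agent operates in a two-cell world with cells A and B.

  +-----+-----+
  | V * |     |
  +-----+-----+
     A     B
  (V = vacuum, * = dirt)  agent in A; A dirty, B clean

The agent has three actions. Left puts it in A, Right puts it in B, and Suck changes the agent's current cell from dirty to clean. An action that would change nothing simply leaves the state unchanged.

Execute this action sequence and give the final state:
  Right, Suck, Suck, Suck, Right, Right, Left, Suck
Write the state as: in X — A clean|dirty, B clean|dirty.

in A — A clean, B clean

t=1 Right ⇒ in B — A dirty, B clean
t=2 Suck ⇒ in B — A dirty, B clean
t=3 Suck ⇒ in B — A dirty, B clean
t=4 Suck ⇒ in B — A dirty, B clean
t=5 Right ⇒ in B — A dirty, B clean
t=6 Right ⇒ in B — A dirty, B clean
t=7 Left ⇒ in A — A dirty, B clean
t=8 Suck ⇒ in A — A clean, B clean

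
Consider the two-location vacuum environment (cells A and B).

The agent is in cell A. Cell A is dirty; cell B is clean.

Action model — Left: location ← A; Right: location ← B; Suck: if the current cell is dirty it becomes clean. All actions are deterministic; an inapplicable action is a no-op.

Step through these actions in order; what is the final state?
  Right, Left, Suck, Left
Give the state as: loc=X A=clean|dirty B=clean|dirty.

loc=A A=clean B=clean

step 1/4 (Right): loc=B A=dirty B=clean
step 2/4 (Left): loc=A A=dirty B=clean
step 3/4 (Suck): loc=A A=clean B=clean
step 4/4 (Left): loc=A A=clean B=clean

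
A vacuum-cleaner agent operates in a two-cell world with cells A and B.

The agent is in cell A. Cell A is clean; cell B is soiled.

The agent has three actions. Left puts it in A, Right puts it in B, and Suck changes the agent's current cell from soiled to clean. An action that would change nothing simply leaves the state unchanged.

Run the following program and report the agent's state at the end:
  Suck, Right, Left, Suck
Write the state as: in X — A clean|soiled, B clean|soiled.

Suck (#1): in A — A clean, B soiled
Right (#2): in B — A clean, B soiled
Left (#3): in A — A clean, B soiled
Suck (#4): in A — A clean, B soiled

in A — A clean, B soiled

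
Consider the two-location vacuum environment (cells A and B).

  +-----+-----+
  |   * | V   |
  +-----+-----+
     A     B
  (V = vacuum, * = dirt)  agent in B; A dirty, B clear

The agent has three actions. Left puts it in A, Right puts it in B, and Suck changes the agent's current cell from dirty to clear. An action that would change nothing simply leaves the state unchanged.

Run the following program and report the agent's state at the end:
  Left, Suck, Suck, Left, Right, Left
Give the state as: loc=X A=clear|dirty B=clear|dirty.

loc=A A=clear B=clear

1) do Left; now loc=A A=dirty B=clear
2) do Suck; now loc=A A=clear B=clear
3) do Suck; now loc=A A=clear B=clear
4) do Left; now loc=A A=clear B=clear
5) do Right; now loc=B A=clear B=clear
6) do Left; now loc=A A=clear B=clear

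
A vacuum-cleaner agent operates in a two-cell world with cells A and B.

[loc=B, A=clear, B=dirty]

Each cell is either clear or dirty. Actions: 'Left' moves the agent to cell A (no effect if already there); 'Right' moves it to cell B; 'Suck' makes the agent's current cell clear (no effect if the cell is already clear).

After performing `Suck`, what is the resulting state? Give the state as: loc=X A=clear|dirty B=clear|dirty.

start: loc=B A=clear B=dirty
1. Suck → loc=B A=clear B=clear

loc=B A=clear B=clear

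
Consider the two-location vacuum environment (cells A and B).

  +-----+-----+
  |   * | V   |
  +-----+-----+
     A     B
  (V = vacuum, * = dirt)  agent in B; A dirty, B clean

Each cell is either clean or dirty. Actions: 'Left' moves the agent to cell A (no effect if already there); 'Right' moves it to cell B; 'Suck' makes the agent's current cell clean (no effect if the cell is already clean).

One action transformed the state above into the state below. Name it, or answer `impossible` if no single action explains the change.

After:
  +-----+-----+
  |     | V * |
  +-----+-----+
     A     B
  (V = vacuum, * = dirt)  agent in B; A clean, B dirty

impossible

try  Left: <A|dirty|clean>
try Right: <B|dirty|clean>
try  Suck: <B|dirty|clean>
no single action produces the after-state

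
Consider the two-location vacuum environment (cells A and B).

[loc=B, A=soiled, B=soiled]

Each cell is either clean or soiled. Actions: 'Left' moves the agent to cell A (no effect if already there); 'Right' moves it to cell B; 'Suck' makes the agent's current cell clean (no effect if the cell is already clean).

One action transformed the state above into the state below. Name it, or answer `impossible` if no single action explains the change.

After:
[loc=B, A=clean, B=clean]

impossible

try  Left: (A; A:soiled, B:soiled)
try Right: (B; A:soiled, B:soiled)
try  Suck: (B; A:soiled, B:clean)
no single action produces the after-state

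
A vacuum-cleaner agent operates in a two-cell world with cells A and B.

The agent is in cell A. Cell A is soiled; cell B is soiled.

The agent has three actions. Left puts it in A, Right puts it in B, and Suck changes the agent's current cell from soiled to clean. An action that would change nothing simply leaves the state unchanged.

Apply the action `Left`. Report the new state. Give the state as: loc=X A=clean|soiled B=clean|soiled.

start: loc=A A=soiled B=soiled
[1] after Left: loc=A A=soiled B=soiled

loc=A A=soiled B=soiled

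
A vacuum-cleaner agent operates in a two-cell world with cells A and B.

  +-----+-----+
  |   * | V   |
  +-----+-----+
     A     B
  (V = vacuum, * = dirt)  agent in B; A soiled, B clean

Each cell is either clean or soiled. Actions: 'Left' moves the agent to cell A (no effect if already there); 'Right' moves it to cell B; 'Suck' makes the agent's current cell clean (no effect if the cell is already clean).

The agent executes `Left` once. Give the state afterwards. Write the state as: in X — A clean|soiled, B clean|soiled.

in A — A soiled, B clean

start: in B — A soiled, B clean
1. Left → in A — A soiled, B clean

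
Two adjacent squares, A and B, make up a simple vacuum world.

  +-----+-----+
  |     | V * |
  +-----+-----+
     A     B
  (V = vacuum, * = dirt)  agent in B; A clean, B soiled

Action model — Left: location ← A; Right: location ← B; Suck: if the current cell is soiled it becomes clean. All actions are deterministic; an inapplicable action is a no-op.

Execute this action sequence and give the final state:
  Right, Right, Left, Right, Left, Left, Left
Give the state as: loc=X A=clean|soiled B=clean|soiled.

Right (#1): loc=B A=clean B=soiled
Right (#2): loc=B A=clean B=soiled
Left (#3): loc=A A=clean B=soiled
Right (#4): loc=B A=clean B=soiled
Left (#5): loc=A A=clean B=soiled
Left (#6): loc=A A=clean B=soiled
Left (#7): loc=A A=clean B=soiled

loc=A A=clean B=soiled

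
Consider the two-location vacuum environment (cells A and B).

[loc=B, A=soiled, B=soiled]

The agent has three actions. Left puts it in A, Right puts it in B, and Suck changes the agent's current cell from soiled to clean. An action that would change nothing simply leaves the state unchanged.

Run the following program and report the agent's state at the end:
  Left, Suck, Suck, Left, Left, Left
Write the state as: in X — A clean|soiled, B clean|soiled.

1) do Left; now in A — A soiled, B soiled
2) do Suck; now in A — A clean, B soiled
3) do Suck; now in A — A clean, B soiled
4) do Left; now in A — A clean, B soiled
5) do Left; now in A — A clean, B soiled
6) do Left; now in A — A clean, B soiled

in A — A clean, B soiled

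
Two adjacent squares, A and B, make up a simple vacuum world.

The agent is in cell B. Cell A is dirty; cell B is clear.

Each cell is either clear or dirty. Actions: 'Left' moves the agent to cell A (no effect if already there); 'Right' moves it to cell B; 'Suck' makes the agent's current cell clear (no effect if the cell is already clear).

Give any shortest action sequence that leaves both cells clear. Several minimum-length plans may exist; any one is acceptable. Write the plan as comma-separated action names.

Left (#1): in A — A dirty, B clear
Suck (#2): in A — A clear, B clear
min 2: go A then Suck

Left, Suck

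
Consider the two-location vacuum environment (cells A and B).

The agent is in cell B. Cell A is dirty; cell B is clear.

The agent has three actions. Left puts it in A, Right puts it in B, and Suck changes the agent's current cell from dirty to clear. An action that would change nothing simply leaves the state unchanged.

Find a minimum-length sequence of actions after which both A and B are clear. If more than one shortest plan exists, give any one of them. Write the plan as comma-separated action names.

[1] after Left: <A|dirty|clear>
[2] after Suck: <A|clear|clear>
min 2: go A then Suck

Left, Suck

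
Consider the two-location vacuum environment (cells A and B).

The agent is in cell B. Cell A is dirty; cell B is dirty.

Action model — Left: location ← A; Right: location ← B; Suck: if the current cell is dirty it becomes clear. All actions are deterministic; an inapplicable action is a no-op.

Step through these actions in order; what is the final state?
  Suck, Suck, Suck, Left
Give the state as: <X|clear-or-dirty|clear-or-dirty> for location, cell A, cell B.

<A|dirty|clear>

1) do Suck; now <B|dirty|clear>
2) do Suck; now <B|dirty|clear>
3) do Suck; now <B|dirty|clear>
4) do Left; now <A|dirty|clear>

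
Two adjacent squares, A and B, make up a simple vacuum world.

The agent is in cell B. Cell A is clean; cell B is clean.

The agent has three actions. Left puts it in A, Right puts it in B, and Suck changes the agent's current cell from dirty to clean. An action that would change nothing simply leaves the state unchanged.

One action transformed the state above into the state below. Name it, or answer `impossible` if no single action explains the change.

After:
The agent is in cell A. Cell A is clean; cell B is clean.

Left

try  Left: (A; A:clean, B:clean)  ← match
try Right: (B; A:clean, B:clean)
try  Suck: (B; A:clean, B:clean)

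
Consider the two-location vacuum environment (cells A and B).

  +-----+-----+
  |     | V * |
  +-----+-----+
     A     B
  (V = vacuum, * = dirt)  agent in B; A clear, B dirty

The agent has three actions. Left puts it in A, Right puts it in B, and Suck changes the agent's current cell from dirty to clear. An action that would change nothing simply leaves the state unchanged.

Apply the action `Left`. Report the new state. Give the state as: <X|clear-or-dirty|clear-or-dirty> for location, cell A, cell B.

<A|clear|dirty>

start: <B|clear|dirty>
1. Left → <A|clear|dirty>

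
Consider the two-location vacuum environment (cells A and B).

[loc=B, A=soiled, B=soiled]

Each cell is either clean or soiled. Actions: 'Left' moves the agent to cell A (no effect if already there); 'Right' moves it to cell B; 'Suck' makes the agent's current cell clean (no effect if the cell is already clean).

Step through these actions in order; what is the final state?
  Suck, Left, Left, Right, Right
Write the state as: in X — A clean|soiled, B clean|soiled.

[1] after Suck: in B — A soiled, B clean
[2] after Left: in A — A soiled, B clean
[3] after Left: in A — A soiled, B clean
[4] after Right: in B — A soiled, B clean
[5] after Right: in B — A soiled, B clean

in B — A soiled, B clean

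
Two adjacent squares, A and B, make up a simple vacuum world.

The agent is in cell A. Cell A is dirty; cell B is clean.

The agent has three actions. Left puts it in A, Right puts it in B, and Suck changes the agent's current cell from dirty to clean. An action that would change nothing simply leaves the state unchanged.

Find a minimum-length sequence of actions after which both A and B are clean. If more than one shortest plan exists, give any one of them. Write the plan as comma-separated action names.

Suck (#1): <A|clean|clean>
min 1: A is dirty, one Suck

Suck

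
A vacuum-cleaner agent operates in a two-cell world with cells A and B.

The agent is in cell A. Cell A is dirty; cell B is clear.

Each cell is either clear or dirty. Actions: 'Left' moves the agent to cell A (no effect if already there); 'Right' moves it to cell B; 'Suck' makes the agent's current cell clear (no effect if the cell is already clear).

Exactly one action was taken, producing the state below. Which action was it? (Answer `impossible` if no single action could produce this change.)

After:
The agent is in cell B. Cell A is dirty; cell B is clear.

Right

try  Left: <A|dirty|clear>
try Right: <B|dirty|clear>  ← match
try  Suck: <A|clear|clear>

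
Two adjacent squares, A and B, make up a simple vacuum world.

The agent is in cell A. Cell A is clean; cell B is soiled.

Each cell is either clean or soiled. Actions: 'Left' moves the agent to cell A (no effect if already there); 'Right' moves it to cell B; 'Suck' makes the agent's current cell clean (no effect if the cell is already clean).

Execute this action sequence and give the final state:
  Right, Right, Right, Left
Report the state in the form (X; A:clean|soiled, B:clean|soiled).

[1] after Right: (B; A:clean, B:soiled)
[2] after Right: (B; A:clean, B:soiled)
[3] after Right: (B; A:clean, B:soiled)
[4] after Left: (A; A:clean, B:soiled)

(A; A:clean, B:soiled)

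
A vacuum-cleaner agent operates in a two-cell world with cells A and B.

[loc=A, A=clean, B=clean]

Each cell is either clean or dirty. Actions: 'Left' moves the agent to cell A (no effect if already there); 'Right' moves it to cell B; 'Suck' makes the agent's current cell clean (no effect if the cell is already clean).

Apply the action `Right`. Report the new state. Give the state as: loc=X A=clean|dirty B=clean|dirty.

loc=B A=clean B=clean

start: loc=A A=clean B=clean
Right (#1): loc=B A=clean B=clean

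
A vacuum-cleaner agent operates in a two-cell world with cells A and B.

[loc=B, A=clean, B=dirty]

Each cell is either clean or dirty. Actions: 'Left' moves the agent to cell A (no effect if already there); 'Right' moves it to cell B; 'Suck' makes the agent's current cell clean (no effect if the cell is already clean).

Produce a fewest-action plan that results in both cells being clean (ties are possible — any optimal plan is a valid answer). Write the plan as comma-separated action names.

t=1 Suck ⇒ in B — A clean, B clean
min 1: B is dirty, one Suck

Suck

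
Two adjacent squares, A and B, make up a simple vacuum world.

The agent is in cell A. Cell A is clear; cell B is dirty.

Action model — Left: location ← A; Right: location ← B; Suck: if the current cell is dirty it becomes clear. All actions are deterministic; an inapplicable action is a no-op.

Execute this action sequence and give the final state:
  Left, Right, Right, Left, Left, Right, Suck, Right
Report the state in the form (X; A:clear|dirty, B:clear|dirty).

(B; A:clear, B:clear)

step 1/8 (Left): (A; A:clear, B:dirty)
step 2/8 (Right): (B; A:clear, B:dirty)
step 3/8 (Right): (B; A:clear, B:dirty)
step 4/8 (Left): (A; A:clear, B:dirty)
step 5/8 (Left): (A; A:clear, B:dirty)
step 6/8 (Right): (B; A:clear, B:dirty)
step 7/8 (Suck): (B; A:clear, B:clear)
step 8/8 (Right): (B; A:clear, B:clear)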